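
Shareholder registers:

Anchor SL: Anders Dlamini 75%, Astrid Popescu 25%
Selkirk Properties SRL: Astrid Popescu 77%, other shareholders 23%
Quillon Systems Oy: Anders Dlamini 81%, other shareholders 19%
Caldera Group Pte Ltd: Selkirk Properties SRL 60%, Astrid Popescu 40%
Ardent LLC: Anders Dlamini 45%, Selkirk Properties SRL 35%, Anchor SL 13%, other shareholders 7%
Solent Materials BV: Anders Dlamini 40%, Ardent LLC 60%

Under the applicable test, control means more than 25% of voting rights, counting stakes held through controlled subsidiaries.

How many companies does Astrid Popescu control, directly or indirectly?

Astrid holds 77% of Selkirk, so Astrid controls Selkirk.
Selkirk and Astrid together hold 60% + 40% = 100% of Caldera, so Astrid controls Caldera.
Selkirk holds 35% of Ardent, so Astrid controls Ardent.
Ardent holds 60% of Solent, so Astrid controls Solent.
No other company's threshold is met.
Astrid controls 4 companies.

4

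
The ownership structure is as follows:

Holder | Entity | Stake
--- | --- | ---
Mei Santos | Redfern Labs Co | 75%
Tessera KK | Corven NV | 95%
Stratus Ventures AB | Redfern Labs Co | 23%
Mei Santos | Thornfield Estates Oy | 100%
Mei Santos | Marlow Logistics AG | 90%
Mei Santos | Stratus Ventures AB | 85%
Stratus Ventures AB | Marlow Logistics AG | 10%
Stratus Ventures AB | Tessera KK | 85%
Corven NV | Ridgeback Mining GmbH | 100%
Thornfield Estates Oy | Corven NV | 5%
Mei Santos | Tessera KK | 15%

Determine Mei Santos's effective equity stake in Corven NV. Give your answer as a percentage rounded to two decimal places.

87.89%

Mei reaches Corven along 3 paths.
Via Thornfield: 100% × 5% = 5%.
Via Tessera: 15% × 95% = 14.25%.
Via Stratus → Tessera: 85% × 85% × 95% = 68.6375%.
Total: 5% + 14.25% + 68.6375% = 87.8875%.
Rounded: 87.89%.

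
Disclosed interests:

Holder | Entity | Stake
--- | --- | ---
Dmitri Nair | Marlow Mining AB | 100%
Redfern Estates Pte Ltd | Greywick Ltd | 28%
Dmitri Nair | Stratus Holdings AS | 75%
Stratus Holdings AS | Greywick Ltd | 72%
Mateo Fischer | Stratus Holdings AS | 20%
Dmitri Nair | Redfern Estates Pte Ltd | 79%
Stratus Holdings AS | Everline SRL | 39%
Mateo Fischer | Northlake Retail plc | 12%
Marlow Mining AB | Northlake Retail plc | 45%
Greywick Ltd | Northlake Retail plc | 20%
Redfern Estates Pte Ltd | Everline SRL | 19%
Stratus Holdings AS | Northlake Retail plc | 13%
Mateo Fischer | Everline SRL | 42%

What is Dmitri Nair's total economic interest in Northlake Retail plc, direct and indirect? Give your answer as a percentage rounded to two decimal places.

69.97%

Dmitri reaches Northlake along 4 paths.
Via Redfern → Greywick: 79% × 28% × 20% = 4.424%.
Via Stratus → Greywick: 75% × 72% × 20% = 10.8%.
Via Stratus: 75% × 13% = 9.75%.
Via Marlow: 100% × 45% = 45%.
Total: 4.424% + 10.8% + 9.75% + 45% = 69.974%.
Rounded: 69.97%.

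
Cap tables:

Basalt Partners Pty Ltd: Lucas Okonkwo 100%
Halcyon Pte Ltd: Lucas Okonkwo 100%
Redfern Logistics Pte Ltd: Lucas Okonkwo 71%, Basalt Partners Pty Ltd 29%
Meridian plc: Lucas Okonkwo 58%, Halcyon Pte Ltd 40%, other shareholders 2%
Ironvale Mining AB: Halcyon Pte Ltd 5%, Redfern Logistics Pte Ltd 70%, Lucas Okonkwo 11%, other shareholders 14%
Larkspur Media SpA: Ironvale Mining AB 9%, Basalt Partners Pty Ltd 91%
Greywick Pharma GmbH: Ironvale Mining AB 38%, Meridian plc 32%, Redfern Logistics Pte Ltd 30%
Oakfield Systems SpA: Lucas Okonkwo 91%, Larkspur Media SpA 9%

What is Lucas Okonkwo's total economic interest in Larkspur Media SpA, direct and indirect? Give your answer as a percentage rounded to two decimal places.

Lucas reaches Larkspur along 5 paths.
Via Halcyon → Ironvale: 100% × 5% × 9% = 0.45%.
Via Redfern → Ironvale: 71% × 70% × 9% = 4.473%.
Via Basalt → Redfern → Ironvale: 100% × 29% × 70% × 9% = 1.827%.
Via Ironvale: 11% × 9% = 0.99%.
Via Basalt: 100% × 91% = 91%.
Total: 0.45% + 4.473% + 1.827% + 0.99% + 91% = 98.74%.

98.74%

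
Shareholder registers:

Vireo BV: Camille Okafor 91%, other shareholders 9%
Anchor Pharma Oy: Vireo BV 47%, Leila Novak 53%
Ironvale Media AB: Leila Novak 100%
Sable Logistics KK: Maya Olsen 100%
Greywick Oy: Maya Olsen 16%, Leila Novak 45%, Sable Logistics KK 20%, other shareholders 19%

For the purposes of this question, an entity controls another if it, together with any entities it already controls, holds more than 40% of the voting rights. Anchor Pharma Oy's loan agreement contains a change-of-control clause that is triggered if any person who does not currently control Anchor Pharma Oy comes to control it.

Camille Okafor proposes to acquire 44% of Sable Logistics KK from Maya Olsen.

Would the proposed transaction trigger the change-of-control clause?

No

The purchase adds only to Camille's holdings (Maya's stake shrinks), so Camille is the only person who could newly come to control Anchor.
Camille holds 91% of Vireo, so Camille controls Vireo.
Vireo holds 47% of Anchor, so Camille controls Anchor.
So Camille already controls Anchor before the transaction.
After the purchase, Camille holds 44% of Sable directly, and Maya's stake falls to 56%.
Camille controlled Anchor already, so this is not a new person acquiring control; every other person's position is unchanged or reduced.
No new person acquires control, so the clause is not triggered.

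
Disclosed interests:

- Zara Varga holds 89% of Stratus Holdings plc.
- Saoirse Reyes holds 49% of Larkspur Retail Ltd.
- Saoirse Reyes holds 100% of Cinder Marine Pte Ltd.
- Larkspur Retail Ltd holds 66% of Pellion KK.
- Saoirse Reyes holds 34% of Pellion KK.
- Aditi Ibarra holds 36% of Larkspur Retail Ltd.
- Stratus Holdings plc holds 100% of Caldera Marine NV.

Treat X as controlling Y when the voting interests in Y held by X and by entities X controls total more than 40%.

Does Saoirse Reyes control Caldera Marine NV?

Saoirse holds 49% of Larkspur, so Saoirse controls Larkspur.
Saoirse and Larkspur together hold 34% + 66% = 100% of Pellion, so Saoirse controls Pellion.
Saoirse holds 100% of Cinder, so Saoirse controls Cinder.
Neither Saoirse nor any entity Saoirse controls holds any voting interest in Caldera.
So Saoirse does not control Caldera.

No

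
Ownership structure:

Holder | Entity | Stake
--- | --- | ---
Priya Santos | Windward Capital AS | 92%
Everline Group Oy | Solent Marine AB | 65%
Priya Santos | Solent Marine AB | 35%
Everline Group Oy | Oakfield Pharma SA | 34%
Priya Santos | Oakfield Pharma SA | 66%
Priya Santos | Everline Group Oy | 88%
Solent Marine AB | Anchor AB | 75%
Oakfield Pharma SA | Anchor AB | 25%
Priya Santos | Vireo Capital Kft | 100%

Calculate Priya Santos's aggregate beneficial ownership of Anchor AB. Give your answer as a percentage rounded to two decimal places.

Priya reaches Anchor along 4 paths.
Via Everline → Solent: 88% × 65% × 75% = 42.9%.
Via Solent: 35% × 75% = 26.25%.
Via Oakfield: 66% × 25% = 16.5%.
Via Everline → Oakfield: 88% × 34% × 25% = 7.48%.
Total: 42.9% + 26.25% + 16.5% + 7.48% = 93.13%.

93.13%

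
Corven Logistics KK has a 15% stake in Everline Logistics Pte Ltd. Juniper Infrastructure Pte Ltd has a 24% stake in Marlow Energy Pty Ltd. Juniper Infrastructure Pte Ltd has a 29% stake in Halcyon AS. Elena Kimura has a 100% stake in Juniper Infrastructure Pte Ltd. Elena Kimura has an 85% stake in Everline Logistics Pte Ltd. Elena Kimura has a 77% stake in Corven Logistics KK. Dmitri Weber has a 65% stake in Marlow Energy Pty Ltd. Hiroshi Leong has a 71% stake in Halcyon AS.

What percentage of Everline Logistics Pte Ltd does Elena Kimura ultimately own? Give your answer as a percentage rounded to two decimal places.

Elena reaches Everline along 2 paths.
Direct stake: 85% = 85%.
Via Corven: 77% × 15% = 11.55%.
Total: 85% + 11.55% = 96.55%.

96.55%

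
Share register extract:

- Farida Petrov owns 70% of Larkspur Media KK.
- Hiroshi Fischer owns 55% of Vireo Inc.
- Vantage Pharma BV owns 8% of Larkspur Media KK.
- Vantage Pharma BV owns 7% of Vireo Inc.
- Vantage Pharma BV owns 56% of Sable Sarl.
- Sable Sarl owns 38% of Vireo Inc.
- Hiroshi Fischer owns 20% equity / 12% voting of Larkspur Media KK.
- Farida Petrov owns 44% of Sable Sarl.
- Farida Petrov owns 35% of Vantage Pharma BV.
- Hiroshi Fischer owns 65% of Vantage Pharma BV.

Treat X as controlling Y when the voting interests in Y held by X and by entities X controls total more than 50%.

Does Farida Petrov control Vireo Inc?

Farida holds 70% of Larkspur, so Farida controls Larkspur.
Neither Farida nor any entity Farida controls holds any voting interest in Vireo.
So Farida does not control Vireo.

No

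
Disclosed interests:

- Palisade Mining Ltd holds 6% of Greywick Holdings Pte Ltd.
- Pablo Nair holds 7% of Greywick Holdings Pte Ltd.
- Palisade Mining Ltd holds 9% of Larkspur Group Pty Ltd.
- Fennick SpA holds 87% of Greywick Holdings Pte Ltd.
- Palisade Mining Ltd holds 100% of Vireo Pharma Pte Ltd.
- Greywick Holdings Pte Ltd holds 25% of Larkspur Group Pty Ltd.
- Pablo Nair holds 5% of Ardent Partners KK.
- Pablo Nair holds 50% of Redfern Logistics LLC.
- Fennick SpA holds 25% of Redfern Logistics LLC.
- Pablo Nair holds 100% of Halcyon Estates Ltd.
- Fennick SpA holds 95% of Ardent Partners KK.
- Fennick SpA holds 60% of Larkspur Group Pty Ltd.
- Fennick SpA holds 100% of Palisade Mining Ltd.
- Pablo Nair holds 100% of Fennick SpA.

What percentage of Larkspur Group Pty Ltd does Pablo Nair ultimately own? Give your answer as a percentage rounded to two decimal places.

94.00%

Pablo reaches Larkspur along 5 paths.
Via Fennick → Palisade: 100% × 100% × 9% = 9%.
Via Fennick: 100% × 60% = 60%.
Via Fennick → Greywick: 100% × 87% × 25% = 21.75%.
Via Greywick: 7% × 25% = 1.75%.
Via Fennick → Palisade → Greywick: 100% × 100% × 6% × 25% = 1.5%.
Total: 9% + 60% + 21.75% + 1.75% + 1.5% = 94%.
Rounded: 94.00%.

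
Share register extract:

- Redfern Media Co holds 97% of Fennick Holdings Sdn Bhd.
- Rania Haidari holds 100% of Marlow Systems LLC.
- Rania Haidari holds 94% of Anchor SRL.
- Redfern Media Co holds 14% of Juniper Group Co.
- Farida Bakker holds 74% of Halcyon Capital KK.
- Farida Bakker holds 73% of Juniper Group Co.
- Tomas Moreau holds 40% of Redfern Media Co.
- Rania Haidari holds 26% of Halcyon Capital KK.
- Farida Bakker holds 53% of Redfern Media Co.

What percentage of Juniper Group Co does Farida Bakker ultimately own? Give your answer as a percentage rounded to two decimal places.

80.42%

Farida reaches Juniper along 2 paths.
Via Redfern: 53% × 14% = 7.42%.
Direct stake: 73% = 73%.
Total: 7.42% + 73% = 80.42%.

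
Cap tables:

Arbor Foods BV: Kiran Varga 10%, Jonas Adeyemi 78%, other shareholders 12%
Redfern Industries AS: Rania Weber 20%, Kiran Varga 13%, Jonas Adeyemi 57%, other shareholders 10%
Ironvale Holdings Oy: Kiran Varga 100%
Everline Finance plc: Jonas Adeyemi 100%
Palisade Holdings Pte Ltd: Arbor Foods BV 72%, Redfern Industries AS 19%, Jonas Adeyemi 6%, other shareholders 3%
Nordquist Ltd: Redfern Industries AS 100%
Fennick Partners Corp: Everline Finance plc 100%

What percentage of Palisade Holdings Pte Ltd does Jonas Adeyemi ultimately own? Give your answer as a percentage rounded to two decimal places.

72.99%

Jonas reaches Palisade along 3 paths.
Via Arbor: 78% × 72% = 56.16%.
Via Redfern: 57% × 19% = 10.83%.
Direct stake: 6% = 6%.
Total: 56.16% + 10.83% + 6% = 72.99%.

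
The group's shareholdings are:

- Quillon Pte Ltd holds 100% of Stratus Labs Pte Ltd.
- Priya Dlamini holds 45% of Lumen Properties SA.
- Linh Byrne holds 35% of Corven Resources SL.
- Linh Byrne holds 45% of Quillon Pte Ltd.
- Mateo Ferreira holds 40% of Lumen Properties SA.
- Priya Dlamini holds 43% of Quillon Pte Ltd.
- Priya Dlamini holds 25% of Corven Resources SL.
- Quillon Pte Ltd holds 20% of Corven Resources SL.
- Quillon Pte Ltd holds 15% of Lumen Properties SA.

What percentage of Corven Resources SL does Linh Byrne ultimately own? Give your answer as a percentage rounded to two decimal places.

44.00%

Linh reaches Corven along 2 paths.
Via Quillon: 45% × 20% = 9%.
Direct stake: 35% = 35%.
Total: 9% + 35% = 44%.
Rounded: 44.00%.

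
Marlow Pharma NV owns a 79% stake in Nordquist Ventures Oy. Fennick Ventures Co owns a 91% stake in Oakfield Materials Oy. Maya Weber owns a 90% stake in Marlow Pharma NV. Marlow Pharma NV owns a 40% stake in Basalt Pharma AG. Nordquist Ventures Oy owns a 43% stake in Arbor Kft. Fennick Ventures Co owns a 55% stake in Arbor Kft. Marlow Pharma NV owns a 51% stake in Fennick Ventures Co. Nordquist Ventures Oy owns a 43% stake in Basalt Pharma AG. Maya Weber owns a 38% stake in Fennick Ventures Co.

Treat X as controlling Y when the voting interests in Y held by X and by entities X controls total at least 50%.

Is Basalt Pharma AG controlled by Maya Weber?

Maya holds 90% of Marlow, so Maya controls Marlow.
Marlow holds 79% of Nordquist, so Maya controls Nordquist.
Marlow and Nordquist together hold 40% + 43% = 83% of Basalt, so Maya controls Basalt.

Yes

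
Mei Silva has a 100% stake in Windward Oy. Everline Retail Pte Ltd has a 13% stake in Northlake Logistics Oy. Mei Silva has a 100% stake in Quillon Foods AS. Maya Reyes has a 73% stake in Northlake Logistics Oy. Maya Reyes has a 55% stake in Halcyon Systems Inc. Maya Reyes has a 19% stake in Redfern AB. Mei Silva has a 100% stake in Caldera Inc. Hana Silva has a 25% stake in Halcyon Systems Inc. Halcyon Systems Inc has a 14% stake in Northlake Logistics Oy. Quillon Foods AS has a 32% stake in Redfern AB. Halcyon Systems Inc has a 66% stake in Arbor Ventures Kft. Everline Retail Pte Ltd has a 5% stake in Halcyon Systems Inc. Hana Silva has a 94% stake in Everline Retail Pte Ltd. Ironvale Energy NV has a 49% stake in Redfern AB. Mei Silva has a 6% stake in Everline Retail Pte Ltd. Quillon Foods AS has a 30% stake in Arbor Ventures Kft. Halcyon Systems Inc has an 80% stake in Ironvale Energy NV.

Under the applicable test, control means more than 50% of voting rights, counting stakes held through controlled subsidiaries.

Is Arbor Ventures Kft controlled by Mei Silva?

No

Mei holds 100% of Caldera, so Mei controls Caldera.
Mei holds 100% of Quillon, so Mei controls Quillon.
Mei holds 100% of Windward, so Mei controls Windward.
In Arbor, Mei's side holds only 30%, not > 50%.
So Mei does not control Arbor.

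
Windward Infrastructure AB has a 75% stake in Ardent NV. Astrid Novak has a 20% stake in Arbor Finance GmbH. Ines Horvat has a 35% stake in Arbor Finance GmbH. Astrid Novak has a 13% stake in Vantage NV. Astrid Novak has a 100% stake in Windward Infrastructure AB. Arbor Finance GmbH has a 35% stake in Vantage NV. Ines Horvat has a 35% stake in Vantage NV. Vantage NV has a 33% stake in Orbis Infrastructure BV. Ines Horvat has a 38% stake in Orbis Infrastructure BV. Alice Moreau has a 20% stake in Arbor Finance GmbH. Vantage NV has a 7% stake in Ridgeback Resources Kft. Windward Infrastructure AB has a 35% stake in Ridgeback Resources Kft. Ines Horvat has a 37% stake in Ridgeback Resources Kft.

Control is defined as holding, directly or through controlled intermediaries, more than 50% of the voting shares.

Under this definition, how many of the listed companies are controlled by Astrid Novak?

2

Astrid holds 100% of Windward, so Astrid controls Windward.
Windward holds 75% of Ardent, so Astrid controls Ardent.
No other company's threshold is met.
Astrid controls 2 companies.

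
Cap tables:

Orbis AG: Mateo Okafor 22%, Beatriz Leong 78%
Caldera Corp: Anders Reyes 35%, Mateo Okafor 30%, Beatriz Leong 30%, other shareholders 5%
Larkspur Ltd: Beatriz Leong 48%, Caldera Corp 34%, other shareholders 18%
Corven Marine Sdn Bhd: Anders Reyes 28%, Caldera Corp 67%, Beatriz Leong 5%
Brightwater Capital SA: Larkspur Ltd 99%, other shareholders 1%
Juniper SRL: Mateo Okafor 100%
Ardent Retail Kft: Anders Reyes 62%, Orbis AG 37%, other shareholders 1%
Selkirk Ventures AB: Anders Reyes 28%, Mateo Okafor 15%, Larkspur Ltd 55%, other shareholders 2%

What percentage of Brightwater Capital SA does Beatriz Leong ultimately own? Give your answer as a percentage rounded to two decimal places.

Beatriz reaches Brightwater along 2 paths.
Via Larkspur: 48% × 99% = 47.52%.
Via Caldera → Larkspur: 30% × 34% × 99% = 10.098%.
Total: 47.52% + 10.098% = 57.618%.
Rounded: 57.62%.

57.62%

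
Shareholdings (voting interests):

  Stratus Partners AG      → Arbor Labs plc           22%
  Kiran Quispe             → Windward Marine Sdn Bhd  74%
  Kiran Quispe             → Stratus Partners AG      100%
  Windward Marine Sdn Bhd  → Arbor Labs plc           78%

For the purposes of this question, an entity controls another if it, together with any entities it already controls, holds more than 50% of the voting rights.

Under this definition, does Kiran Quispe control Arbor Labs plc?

Kiran holds 100% of Stratus, so Kiran controls Stratus.
Kiran holds 74% of Windward, so Kiran controls Windward.
Windward and Stratus together hold 78% + 22% = 100% of Arbor, so Kiran controls Arbor.

Yes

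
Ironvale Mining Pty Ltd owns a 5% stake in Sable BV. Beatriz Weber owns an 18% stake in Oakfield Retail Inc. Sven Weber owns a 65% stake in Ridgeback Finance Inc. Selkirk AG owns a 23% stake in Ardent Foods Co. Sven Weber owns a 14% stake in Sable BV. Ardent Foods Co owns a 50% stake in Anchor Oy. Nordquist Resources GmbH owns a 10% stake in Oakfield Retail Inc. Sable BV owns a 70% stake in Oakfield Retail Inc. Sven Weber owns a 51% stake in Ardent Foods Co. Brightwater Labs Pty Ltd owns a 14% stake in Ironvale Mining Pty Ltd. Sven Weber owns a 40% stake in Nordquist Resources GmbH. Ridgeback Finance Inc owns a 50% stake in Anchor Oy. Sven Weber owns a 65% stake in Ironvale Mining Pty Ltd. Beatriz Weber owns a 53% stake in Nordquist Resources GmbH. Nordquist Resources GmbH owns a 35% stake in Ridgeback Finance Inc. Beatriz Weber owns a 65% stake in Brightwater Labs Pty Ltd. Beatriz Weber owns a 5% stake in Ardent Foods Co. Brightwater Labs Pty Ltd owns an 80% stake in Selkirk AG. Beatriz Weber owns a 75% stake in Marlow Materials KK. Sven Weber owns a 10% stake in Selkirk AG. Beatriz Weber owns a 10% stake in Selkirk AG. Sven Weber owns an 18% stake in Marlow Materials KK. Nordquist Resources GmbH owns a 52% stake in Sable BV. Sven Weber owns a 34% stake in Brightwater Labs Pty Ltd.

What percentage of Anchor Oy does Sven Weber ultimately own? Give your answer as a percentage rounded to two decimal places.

Sven reaches Anchor along 5 paths.
Via Nordquist → Ridgeback: 40% × 35% × 50% = 7%.
Via Ridgeback: 65% × 50% = 32.5%.
Via Ardent: 51% × 50% = 25.5%.
Via Brightwater → Selkirk → Ardent: 34% × 80% × 23% × 50% = 3.128%.
Via Selkirk → Ardent: 10% × 23% × 50% = 1.15%.
Total: 7% + 32.5% + 25.5% + 3.128% + 1.15% = 69.278%.
Rounded: 69.28%.

69.28%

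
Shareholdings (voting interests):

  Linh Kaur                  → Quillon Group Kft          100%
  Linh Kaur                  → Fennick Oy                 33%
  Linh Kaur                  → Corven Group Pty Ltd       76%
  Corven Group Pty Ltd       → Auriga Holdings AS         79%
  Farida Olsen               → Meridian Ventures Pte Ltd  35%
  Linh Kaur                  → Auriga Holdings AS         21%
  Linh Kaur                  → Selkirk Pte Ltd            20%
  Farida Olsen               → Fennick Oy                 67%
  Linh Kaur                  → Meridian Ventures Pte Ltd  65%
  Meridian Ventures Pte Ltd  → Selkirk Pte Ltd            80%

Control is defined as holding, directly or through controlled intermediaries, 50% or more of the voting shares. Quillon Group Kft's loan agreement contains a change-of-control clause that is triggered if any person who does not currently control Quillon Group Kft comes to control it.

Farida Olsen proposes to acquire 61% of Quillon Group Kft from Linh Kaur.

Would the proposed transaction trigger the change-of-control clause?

The purchase adds only to Farida's holdings (Linh's stake shrinks), so Farida is the only person who could newly come to control Quillon.
Farida holds 67% of Fennick, so Farida controls Fennick.
Neither Farida nor any entity Farida controls holds any voting interest in Quillon.
So before the transaction, Farida does not control Quillon.
After the purchase, Farida holds 61% of Quillon directly, and Linh's stake falls to 39%.
Farida holds 61% of Quillon, so Farida controls Quillon.
Farida did not control Quillon before and does after, so the clause is triggered.

Yes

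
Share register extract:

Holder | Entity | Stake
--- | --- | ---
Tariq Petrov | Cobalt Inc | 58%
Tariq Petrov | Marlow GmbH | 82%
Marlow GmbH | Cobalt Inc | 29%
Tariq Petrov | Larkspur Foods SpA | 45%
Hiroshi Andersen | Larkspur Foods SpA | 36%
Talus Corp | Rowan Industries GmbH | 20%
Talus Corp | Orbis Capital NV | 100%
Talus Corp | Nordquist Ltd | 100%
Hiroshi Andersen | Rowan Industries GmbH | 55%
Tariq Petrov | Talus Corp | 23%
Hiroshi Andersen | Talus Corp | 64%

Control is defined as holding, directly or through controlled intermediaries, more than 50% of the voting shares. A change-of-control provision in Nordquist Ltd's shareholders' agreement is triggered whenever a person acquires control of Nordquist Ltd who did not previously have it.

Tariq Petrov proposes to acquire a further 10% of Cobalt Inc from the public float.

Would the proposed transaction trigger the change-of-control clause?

The purchase changes only Tariq's holdings, so Tariq is the only person who could newly come to control Nordquist.
Tariq holds 82% of Marlow, so Tariq controls Marlow.
Tariq and Marlow together hold 58% + 29% = 87% of Cobalt, so Tariq controls Cobalt.
Neither Tariq nor any entity Tariq controls holds any voting interest in Nordquist.
So before the transaction, Tariq does not control Nordquist.
After the purchase, Tariq's direct stake in Cobalt rises to 58% + 10% = 68%.
Tariq and Marlow together hold 68% + 29% = 97% of Cobalt, so Tariq controls Cobalt.
After the transaction, neither Tariq nor any entity Tariq controls holds a voting interest in Nordquist, so Tariq still does not control it.
No new person acquires control, so the clause is not triggered.

No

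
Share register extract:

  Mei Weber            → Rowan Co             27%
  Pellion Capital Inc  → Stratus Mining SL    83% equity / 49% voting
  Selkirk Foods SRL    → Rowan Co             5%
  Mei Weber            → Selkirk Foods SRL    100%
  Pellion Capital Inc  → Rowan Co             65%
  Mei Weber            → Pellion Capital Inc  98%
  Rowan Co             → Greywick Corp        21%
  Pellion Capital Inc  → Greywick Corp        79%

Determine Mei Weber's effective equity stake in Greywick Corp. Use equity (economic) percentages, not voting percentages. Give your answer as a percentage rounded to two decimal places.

97.52%

Mei reaches Greywick along 4 paths.
Via Selkirk → Rowan: 100% × 5% × 21% = 1.05%.
Via Pellion → Rowan: 98% × 65% × 21% = 13.377%.
Via Rowan: 27% × 21% = 5.67%.
Via Pellion: 98% × 79% = 77.42%.
Total: 1.05% + 13.377% + 5.67% + 77.42% = 97.517%.
Rounded: 97.52%.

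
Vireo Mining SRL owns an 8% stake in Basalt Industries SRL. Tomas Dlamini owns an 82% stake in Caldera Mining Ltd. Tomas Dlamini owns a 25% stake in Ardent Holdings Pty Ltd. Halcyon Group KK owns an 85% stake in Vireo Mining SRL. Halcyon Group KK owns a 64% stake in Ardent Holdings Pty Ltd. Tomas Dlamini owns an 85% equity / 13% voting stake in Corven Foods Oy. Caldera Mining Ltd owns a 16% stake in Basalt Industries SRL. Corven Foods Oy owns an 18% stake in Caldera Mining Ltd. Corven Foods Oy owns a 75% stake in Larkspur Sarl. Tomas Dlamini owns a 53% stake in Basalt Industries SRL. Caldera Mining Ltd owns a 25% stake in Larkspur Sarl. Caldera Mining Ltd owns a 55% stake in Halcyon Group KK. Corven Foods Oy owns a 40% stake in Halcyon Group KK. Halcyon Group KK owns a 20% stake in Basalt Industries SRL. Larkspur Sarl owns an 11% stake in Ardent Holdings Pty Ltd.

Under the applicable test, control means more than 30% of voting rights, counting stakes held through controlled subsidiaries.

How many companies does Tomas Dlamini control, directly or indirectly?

5

Tomas holds 82% of Caldera, so Tomas controls Caldera.
Caldera holds 55% of Halcyon, so Tomas controls Halcyon.
Halcyon holds 85% of Vireo, so Tomas controls Vireo.
Tomas and Halcyon and Vireo and Caldera together hold 53% + 20% + 8% + 16% = 97% of Basalt, so Tomas controls Basalt.
Halcyon and Tomas together hold 64% + 25% = 89% of Ardent, so Tomas controls Ardent.
No other company's threshold is met.
Tomas controls 5 companies.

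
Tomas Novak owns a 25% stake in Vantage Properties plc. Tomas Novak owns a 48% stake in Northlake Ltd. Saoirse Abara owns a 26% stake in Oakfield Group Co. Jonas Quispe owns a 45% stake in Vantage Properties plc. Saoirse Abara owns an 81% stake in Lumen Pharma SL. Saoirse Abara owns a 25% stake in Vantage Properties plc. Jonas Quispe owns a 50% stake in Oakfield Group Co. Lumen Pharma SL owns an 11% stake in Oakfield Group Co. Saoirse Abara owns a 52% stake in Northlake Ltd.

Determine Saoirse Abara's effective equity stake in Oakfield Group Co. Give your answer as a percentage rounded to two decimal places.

34.91%

Saoirse reaches Oakfield along 2 paths.
Direct stake: 26% = 26%.
Via Lumen: 81% × 11% = 8.91%.
Total: 26% + 8.91% = 34.91%.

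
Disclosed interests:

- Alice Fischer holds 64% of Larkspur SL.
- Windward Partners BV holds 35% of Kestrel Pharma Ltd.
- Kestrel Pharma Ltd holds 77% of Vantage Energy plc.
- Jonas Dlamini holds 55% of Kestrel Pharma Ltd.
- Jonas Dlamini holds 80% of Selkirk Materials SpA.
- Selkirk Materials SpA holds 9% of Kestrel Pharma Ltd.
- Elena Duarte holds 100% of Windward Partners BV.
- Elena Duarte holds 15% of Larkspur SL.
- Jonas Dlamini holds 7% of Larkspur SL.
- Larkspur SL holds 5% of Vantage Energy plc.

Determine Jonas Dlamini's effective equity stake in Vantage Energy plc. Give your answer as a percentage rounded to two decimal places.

Jonas reaches Vantage along 3 paths.
Via Larkspur: 7% × 5% = 0.35%.
Via Selkirk → Kestrel: 80% × 9% × 77% = 5.544%.
Via Kestrel: 55% × 77% = 42.35%.
Total: 0.35% + 5.544% + 42.35% = 48.244%.
Rounded: 48.24%.

48.24%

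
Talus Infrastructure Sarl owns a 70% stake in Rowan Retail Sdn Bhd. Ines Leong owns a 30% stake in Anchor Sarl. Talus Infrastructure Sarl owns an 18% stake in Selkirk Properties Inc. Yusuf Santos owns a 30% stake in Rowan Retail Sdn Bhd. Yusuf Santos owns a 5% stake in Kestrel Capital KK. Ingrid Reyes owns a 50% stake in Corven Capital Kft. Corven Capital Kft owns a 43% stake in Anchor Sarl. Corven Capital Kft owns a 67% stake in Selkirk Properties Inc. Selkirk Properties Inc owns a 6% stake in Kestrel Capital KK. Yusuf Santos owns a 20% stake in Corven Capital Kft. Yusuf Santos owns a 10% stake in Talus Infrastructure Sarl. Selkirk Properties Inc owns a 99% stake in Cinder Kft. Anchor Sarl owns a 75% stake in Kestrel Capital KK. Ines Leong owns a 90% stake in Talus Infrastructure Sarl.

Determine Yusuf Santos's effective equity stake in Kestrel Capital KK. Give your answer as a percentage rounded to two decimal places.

Yusuf reaches Kestrel along 4 paths.
Via Corven → Anchor: 20% × 43% × 75% = 6.45%.
Via Corven → Selkirk: 20% × 67% × 6% = 0.804%.
Via Talus → Selkirk: 10% × 18% × 6% = 0.108%.
Direct stake: 5% = 5%.
Total: 6.45% + 0.804% + 0.108% + 5% = 12.362%.
Rounded: 12.36%.

12.36%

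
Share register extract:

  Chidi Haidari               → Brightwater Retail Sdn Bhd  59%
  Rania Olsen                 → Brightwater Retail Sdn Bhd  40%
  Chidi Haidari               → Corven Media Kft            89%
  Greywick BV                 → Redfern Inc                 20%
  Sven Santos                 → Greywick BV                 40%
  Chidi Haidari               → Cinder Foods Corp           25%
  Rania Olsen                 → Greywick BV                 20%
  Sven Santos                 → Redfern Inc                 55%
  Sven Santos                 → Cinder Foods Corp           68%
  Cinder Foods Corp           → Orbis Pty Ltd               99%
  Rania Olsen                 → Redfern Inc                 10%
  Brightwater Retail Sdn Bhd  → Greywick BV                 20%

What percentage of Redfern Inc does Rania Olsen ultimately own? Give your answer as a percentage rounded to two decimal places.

Rania reaches Redfern along 3 paths.
Via Brightwater → Greywick: 40% × 20% × 20% = 1.6%.
Via Greywick: 20% × 20% = 4%.
Direct stake: 10% = 10%.
Total: 1.6% + 4% + 10% = 15.6%.
Rounded: 15.60%.

15.60%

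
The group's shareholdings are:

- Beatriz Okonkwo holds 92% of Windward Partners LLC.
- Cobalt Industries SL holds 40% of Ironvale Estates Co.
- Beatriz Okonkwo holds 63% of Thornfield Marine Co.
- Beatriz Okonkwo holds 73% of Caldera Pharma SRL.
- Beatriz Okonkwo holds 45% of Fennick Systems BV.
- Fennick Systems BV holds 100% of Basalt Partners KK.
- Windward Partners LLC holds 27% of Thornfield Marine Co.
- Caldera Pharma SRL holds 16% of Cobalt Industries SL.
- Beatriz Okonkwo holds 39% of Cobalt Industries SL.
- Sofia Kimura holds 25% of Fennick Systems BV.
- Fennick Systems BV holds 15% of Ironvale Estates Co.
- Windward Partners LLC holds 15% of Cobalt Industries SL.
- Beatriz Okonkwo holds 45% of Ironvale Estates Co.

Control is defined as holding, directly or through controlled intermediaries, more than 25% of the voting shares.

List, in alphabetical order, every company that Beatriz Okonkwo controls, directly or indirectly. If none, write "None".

Basalt Partners KK, Caldera Pharma SRL, Cobalt Industries SL, Fennick Systems BV, Ironvale Estates Co, Thornfield Marine Co, Windward Partners LLC

Beatriz holds 45% of Fennick, so Beatriz controls Fennick.
Beatriz holds 92% of Windward, so Beatriz controls Windward.
Beatriz holds 73% of Caldera, so Beatriz controls Caldera.
Beatriz and Windward and Caldera together hold 39% + 15% + 16% = 70% of Cobalt, so Beatriz controls Cobalt.
Fennick holds 100% of Basalt, so Beatriz controls Basalt.
Beatriz and Windward together hold 63% + 27% = 90% of Thornfield, so Beatriz controls Thornfield.
Beatriz and Cobalt and Fennick together hold 45% + 40% + 15% = 100% of Ironvale, so Beatriz controls Ironvale.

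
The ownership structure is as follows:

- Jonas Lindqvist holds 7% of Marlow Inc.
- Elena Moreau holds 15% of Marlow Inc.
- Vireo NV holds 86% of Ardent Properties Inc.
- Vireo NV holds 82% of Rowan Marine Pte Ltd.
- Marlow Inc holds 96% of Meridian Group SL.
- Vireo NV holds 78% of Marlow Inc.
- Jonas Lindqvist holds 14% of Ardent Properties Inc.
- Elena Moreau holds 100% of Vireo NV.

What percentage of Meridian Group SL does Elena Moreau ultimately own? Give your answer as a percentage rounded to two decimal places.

89.28%

Elena reaches Meridian along 2 paths.
Via Marlow: 15% × 96% = 14.4%.
Via Vireo → Marlow: 100% × 78% × 96% = 74.88%.
Total: 14.4% + 74.88% = 89.28%.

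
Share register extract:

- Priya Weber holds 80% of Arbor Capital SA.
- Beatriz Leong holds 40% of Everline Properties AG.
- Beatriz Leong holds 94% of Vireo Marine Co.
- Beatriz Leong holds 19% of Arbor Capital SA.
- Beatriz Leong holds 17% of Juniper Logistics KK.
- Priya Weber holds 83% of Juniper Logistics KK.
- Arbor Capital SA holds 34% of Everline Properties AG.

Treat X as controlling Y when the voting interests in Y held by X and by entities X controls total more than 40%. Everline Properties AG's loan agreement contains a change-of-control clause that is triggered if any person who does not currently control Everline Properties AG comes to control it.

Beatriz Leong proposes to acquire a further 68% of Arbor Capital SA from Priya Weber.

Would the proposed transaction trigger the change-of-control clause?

Yes

The purchase adds only to Beatriz's holdings (Priya's stake shrinks), so Beatriz is the only person who could newly come to control Everline.
Beatriz holds 94% of Vireo, so Beatriz controls Vireo.
In Everline, Beatriz's side holds only 40%, not > 40%.
So before the transaction, Beatriz does not control Everline.
After the purchase, Beatriz's direct stake in Arbor rises to 19% + 68% = 87%, and Priya's stake falls to 12%.
Beatriz holds 87% of Arbor, so Beatriz controls Arbor.
Beatriz and Arbor together hold 40% + 34% = 74% of Everline, so Beatriz controls Everline.
Beatriz did not control Everline before and does after, so the clause is triggered.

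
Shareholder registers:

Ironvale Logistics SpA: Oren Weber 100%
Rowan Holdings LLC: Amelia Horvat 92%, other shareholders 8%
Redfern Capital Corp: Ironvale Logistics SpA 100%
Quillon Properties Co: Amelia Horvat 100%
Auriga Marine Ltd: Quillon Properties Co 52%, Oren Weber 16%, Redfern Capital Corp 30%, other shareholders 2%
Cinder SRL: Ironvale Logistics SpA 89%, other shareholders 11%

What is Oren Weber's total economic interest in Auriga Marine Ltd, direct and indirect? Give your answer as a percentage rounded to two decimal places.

46.00%

Oren reaches Auriga along 2 paths.
Direct stake: 16% = 16%.
Via Ironvale → Redfern: 100% × 100% × 30% = 30%.
Total: 16% + 30% = 46%.
Rounded: 46.00%.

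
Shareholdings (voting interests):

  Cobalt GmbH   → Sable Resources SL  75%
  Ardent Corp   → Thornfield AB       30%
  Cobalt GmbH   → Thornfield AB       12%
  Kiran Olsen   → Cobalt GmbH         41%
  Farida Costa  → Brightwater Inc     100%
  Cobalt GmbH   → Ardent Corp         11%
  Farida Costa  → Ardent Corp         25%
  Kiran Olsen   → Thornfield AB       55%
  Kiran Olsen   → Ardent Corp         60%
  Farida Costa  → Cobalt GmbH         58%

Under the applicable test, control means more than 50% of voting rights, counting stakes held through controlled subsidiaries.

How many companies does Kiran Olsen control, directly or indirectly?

Kiran holds 60% of Ardent, so Kiran controls Ardent.
Ardent and Kiran together hold 30% + 55% = 85% of Thornfield, so Kiran controls Thornfield.
No other company's threshold is met.
Kiran controls 2 companies.

2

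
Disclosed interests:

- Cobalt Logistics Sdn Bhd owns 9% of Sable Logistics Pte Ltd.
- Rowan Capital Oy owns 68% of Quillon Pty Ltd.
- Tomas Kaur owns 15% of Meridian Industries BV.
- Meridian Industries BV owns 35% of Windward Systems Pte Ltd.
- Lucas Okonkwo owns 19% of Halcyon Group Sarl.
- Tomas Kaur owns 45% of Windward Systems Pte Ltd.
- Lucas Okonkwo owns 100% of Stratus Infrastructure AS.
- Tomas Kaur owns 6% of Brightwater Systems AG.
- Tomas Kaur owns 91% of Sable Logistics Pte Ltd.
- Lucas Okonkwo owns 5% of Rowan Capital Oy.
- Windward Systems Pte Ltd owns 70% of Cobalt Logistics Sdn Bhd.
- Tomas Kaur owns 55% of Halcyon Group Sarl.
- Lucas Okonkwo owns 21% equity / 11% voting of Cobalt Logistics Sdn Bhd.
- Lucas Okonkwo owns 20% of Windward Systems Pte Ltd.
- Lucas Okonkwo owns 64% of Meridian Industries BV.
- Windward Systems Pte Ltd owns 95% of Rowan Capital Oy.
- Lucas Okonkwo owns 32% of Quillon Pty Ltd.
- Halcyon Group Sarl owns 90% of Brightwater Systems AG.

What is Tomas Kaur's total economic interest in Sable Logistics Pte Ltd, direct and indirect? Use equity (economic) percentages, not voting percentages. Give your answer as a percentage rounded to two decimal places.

94.17%

Tomas reaches Sable along 3 paths.
Direct stake: 91% = 91%.
Via Meridian → Windward → Cobalt: 15% × 35% × 70% × 9% = 0.33075%.
Via Windward → Cobalt: 45% × 70% × 9% = 2.835%.
Total: 91% + 0.33075% + 2.835% = 94.16575%.
Rounded: 94.17%.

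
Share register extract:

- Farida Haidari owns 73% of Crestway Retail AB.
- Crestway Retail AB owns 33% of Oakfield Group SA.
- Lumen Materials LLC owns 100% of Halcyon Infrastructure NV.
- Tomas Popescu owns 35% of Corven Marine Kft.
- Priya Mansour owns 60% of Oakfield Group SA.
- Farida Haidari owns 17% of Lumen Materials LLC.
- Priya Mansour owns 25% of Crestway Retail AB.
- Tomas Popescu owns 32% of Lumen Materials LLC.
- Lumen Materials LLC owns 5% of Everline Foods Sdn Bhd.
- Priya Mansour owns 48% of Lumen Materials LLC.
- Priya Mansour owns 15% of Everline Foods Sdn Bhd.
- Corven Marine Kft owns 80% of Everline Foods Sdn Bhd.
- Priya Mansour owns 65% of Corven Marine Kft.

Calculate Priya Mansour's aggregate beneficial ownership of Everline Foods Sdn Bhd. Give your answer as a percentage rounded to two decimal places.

Priya reaches Everline along 3 paths.
Via Lumen: 48% × 5% = 2.4%.
Via Corven: 65% × 80% = 52%.
Direct stake: 15% = 15%.
Total: 2.4% + 52% + 15% = 69.4%.
Rounded: 69.40%.

69.40%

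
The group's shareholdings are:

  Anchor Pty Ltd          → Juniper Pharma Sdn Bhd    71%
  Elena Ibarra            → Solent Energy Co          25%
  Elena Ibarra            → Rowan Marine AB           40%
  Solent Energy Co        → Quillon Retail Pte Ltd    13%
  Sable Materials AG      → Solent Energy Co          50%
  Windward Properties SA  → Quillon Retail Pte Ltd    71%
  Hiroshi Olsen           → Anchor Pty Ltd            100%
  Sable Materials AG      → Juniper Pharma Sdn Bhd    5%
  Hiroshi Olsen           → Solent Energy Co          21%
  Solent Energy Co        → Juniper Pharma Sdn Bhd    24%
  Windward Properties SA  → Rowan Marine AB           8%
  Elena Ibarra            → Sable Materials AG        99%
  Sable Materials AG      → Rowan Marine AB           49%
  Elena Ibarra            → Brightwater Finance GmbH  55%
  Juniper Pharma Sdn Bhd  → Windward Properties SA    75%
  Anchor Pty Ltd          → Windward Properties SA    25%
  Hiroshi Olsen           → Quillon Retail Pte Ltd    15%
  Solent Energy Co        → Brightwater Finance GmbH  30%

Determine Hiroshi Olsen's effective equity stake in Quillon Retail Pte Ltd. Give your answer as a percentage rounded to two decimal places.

75.97%

Hiroshi reaches Quillon along 5 paths.
Direct stake: 15% = 15%.
Via Anchor → Windward: 100% × 25% × 71% = 17.75%.
Via Anchor → Juniper → Windward: 100% × 71% × 75% × 71% = 37.8075%.
Via Solent → Juniper → Windward: 21% × 24% × 75% × 71% = 2.6838%.
Via Solent: 21% × 13% = 2.73%.
Total: 15% + 17.75% + 37.8075% + 2.6838% + 2.73% = 75.9713%.
Rounded: 75.97%.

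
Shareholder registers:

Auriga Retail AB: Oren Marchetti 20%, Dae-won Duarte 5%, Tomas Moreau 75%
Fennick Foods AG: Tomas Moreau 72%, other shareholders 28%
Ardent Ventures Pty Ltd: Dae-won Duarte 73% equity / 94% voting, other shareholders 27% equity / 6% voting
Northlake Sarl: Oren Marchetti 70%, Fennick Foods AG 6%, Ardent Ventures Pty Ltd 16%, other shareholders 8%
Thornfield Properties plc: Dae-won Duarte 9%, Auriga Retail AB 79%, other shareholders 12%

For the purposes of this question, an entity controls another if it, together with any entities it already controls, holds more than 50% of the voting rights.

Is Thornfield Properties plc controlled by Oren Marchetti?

No

Oren holds 70% of Northlake, so Oren controls Northlake.
Neither Oren nor any entity Oren controls holds any voting interest in Thornfield.
So Oren does not control Thornfield.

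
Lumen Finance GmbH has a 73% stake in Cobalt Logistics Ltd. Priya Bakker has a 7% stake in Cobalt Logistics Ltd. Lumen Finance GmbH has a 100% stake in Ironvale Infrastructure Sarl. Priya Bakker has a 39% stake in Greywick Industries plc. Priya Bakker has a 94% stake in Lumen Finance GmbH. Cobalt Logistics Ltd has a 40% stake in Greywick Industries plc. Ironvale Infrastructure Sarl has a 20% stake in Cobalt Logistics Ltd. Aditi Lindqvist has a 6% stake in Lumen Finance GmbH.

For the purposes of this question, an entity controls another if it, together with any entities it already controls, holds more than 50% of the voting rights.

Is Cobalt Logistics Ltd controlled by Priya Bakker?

Priya holds 94% of Lumen, so Priya controls Lumen.
Lumen holds 100% of Ironvale, so Priya controls Ironvale.
Lumen and Priya and Ironvale together hold 73% + 7% + 20% = 100% of Cobalt, so Priya controls Cobalt.

Yes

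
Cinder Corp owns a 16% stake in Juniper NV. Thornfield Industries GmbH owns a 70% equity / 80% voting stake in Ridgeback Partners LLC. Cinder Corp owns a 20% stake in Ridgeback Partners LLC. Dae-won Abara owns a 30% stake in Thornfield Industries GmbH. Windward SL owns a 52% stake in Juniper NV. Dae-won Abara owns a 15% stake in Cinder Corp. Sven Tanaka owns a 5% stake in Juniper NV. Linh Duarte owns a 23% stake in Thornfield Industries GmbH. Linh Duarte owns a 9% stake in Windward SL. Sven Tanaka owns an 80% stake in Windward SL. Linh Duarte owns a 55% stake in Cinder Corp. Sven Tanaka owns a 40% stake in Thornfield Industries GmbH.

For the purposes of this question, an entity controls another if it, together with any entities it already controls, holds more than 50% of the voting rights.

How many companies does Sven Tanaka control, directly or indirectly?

2

Sven holds 80% of Windward, so Sven controls Windward.
Sven and Windward together hold 5% + 52% = 57% of Juniper, so Sven controls Juniper.
No other company's threshold is met.
Sven controls 2 companies.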